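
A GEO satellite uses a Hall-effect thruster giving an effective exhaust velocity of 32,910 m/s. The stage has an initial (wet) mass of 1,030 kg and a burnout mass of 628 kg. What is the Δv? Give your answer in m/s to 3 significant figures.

Rocket equation: Δv = v_e · ln(m₀/m_f) = 32910.0 × ln(1.64) = 32910.0 × 0.4948 ≈ 16283.0 m/s.

Δv ≈ 16300 m/s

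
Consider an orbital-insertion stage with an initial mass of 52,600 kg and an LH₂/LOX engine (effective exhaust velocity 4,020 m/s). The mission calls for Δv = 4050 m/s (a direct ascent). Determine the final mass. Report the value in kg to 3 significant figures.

Using Δv = v_e ln(m₀/m_f): m₀/m_f = exp(Δv / v_e) = exp(4050 / 4020.0) = exp(1.0075) = 2.7386.
m_f = m₀ / 2.7386 = 52,600 / 2.7386 = 19,206.9 kg.

final mass ≈ 19200 kg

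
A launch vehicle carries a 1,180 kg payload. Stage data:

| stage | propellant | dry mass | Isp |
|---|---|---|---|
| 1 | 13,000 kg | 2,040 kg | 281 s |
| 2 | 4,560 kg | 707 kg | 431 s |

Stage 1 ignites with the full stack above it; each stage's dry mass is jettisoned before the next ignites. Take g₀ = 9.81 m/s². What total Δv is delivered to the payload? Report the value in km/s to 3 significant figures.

Δv ≈ 7.76 km/s

Ignition mass of stage 1 = 13,000+2,040 + 4,560+707 + 1,180 = 21,487 kg.
Stage 1: m₀ = 21,487 kg, m_f = 21,487 − 13,000 = 8,487 kg; Δv = 281×9.81×ln(2.532) = 2756.6×0.9289 ≈ 2561 m/s.
Stage 2: m₀ = 6,447 kg, m_f = 6,447 − 4,560 = 1,887 kg; Δv = 431×9.81×ln(3.417) = 4228.1×1.2286 ≈ 5195 m/s.
Total Δv = 2561 + 5195 = 7756 m/s.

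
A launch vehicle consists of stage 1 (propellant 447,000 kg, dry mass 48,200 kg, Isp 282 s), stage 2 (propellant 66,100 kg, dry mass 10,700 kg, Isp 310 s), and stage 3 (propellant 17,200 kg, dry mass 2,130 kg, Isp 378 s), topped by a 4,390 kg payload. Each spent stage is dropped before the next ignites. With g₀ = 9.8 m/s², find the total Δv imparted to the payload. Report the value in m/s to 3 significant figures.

Δv ≈ 11900 m/s

Ignition mass of stage 1 = 447,000+48,200 + 66,100+10,700 + 17,200+2,130 + 4,390 = 595,720 kg.
Stage 1: m₀ = 595,720 kg, m_f = 595,720 − 447,000 = 148,720 kg; Δv = 282×9.8×ln(4.006) = 2763.6×1.3877 ≈ 3835 m/s.
Stage 2: m₀ = 100,520 kg, m_f = 100,520 − 66,100 = 34,420 kg; Δv = 310×9.8×ln(2.92) = 3038.0×1.0717 ≈ 3256 m/s.
Stage 3: m₀ = 23,720 kg, m_f = 23,720 − 17,200 = 6,520 kg; Δv = 378×9.8×ln(3.638) = 3704.4×1.2914 ≈ 4784 m/s.
Total Δv = 3835 + 3256 + 4784 = 11875 m/s.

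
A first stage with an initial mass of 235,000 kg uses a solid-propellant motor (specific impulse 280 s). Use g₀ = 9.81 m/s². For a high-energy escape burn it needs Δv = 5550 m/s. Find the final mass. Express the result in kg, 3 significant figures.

final mass ≈ 31200 kg

v_e = Isp · g₀ = 280 × 9.81 = 2746.8 m/s.
m₀/m_f = exp(Δv / v_e) = exp(5550 / 2746.8) = exp(2.0205) = 7.5423.
m_f = m₀ / 7.5423 = 235,000 / 7.5423 = 31,157.6 kg.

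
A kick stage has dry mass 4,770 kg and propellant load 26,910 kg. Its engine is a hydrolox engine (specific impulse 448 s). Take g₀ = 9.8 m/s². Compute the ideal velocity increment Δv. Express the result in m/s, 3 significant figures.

v_e = Isp · g₀ = 448 × 9.8 = 4390.4 m/s.
m₀ = m_dry + m_prop = 4,770 + 26,910 = 31,680 kg.
From the ideal rocket equation, Δv = v_e · ln(m₀/m_f) = 4390.4 × ln(6.642) = 4390.4 × 1.8933 ≈ 8312.5 m/s.

Δv ≈ 8310 m/s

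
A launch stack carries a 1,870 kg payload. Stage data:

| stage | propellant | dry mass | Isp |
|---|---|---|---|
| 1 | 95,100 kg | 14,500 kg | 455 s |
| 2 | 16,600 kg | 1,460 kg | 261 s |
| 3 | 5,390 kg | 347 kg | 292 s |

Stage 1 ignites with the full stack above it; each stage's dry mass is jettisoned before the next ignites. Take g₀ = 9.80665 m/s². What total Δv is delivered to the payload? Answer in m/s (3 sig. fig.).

Ignition mass of stage 1 = 95,100+14,500 + 16,600+1,460 + 5,390+347 + 1,870 = 135,267 kg.
Stage 1: m₀ = 135,267 kg, m_f = 135,267 − 95,100 = 40,167 kg; Δv = 455×9.80665×ln(3.368) = 4462.0×1.2142 ≈ 5418 m/s.
Stage 2: m₀ = 25,667 kg, m_f = 25,667 − 16,600 = 9,067 kg; Δv = 261×9.80665×ln(2.831) = 2559.5×1.0406 ≈ 2663 m/s.
Stage 3: m₀ = 7,607 kg, m_f = 7,607 − 5,390 = 2,217 kg; Δv = 292×9.80665×ln(3.431) = 2863.5×1.2329 ≈ 3531 m/s.
Total Δv = 5418 + 2663 + 3531 = 11612 m/s.

Δv ≈ 11600 m/s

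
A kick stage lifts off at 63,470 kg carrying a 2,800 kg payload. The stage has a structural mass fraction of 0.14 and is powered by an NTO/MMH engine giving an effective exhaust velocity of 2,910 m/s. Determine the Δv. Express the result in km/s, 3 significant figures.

Δv ≈ 5.02 km/s

Stage wet mass = m₀ − payload = 63,470 − 2,800 = 60,670 kg.
Stage dry mass = ε × stage wet mass = 0.14 × 60,670 = 8,493.8 kg.
Burnout mass m_f = stage dry + payload = 8,493.8 + 2,800 = 11,293.8 kg.
Δv = v_e · ln(63,470/11,293.8) = 2910.0 × ln(5.62) = 2910.0 × 1.7263 ≈ 5024 m/s.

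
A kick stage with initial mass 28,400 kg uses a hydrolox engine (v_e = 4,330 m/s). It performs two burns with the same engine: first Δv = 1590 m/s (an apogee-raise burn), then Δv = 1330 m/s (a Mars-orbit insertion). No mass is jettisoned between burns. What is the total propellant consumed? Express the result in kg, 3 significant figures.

After the first burn: m = 28400 × exp(−1590/4330.0) = 28400 × 0.69267 = 19,671.8 kg.
After the second burn: m = 19,671.8 × exp(−1330/4330.0) = 19,671.8 × 0.73553 = 14,469.2 kg.
Total propellant = m₀ − m_final = 28400 − 14,469.2 = 13,930.8 kg.

total propellant consumed ≈ 13900 kg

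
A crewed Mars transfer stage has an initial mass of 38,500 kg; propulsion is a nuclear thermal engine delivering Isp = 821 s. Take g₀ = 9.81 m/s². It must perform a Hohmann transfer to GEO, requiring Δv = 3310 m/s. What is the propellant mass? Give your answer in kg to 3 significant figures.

v_e = Isp · g₀ = 821 × 9.81 = 8054.0 m/s.
m₀/m_f = exp(Δv / v_e) = exp(3310 / 8054.0) = exp(0.4110) = 1.5083.
m_f = 38,500 / 1.5083 = 25,525.4 kg, so propellant = m₀ − m_f = 38,500 − 25,525.4 = 12,974.6 kg.

propellant mass ≈ 13000 kg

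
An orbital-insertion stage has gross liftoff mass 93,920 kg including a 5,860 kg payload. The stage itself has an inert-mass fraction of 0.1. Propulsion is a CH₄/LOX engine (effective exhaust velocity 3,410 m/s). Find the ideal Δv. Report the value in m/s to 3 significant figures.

Δv ≈ 6330 m/s

Stage wet mass = m₀ − payload = 93,920 − 5,860 = 88,060 kg.
Stage dry mass = ε × stage wet mass = 0.1 × 88,060 = 8,806 kg.
Burnout mass m_f = stage dry + payload = 8,806 + 5,860 = 14,666 kg.
Using Δv = v_e ln(m₀/m_f): Δv = v_e · ln(93,920/14,666) = 3410.0 × ln(6.404) = 3410.0 × 1.8569 ≈ 6332 m/s.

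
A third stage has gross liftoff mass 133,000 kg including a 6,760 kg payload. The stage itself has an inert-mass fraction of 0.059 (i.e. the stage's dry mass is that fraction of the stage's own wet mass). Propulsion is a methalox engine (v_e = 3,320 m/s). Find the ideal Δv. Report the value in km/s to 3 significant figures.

Δv ≈ 7.43 km/s

Stage wet mass = m₀ − payload = 133,000 − 6,760 = 126,240 kg.
Stage dry mass = ε × stage wet mass = 0.059 × 126,240 = 7,448.16 kg.
Burnout mass m_f = stage dry + payload = 7,448.16 + 6,760 = 14,208.16 kg.
Δv = v_e · ln(133,000/14,208.16) = 3320.0 × ln(9.361) = 3320.0 × 2.2365 ≈ 7425 m/s.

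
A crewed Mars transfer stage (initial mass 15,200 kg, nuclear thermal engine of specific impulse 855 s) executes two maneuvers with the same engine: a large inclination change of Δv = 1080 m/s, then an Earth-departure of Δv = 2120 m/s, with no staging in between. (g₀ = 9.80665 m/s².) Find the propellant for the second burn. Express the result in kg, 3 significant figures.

v_e = Isp · g₀ = 855 × 9.80665 = 8384.7 m/s.
After the first burn: m = 15200 × exp(−1080/8384.7) = 15200 × 0.87914 = 13,362.9 kg.
After the second burn: m = 13,362.9 × exp(−2120/8384.7) = 13,362.9 × 0.77659 = 10,377.5 kg.
Second-burn propellant = 13,362.9 − 10,377.5 = 2,985.4 kg.

propellant for the second burn ≈ 2990 kg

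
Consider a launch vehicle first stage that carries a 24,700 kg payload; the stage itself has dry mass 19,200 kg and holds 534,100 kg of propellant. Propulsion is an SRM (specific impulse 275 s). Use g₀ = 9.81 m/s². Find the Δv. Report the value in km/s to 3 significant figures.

v_e = Isp · g₀ = 275 × 9.81 = 2697.8 m/s.
m₀ = payload + dry + propellant = 24,700 + 19,200 + 534,100 = 578,000 kg.
m_f = payload + dry = 24,700 + 19,200 = 43,900 kg.
Using Δv = v_e ln(m₀/m_f): Δv = v_e · ln(m₀/m_f) = 2697.8 × ln(13.17) = 2697.8 × 2.5777 ≈ 6953.9 m/s.

Δv ≈ 6.95 km/s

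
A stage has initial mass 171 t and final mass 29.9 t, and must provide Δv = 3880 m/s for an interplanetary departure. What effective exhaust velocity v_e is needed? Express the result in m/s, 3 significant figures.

v_e ≈ 2230 m/s

ln(m₀/m_f) = ln(171000/29900) = ln(5.719) = 1.7438.
v_e = Δv / ln(m₀/m_f) = 3880 / 1.7438 = 2225.0 m/s.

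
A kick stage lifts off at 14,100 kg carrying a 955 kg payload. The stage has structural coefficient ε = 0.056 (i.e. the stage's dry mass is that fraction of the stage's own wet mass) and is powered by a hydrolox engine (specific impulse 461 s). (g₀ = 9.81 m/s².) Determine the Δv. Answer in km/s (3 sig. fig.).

Stage wet mass = m₀ − payload = 14,100 − 955 = 13,145 kg.
Stage dry mass = ε × stage wet mass = 0.056 × 13,145 = 736.12 kg.
Burnout mass m_f = stage dry + payload = 736.12 + 955 = 1,691.12 kg.
v_e = Isp · g₀ = 461 × 9.81 = 4522.4 m/s.
Δv = v_e · ln(14,100/1,691.12) = 4522.4 × ln(8.338) = 4522.4 × 2.1208 ≈ 9591 m/s.

Δv ≈ 9.59 km/s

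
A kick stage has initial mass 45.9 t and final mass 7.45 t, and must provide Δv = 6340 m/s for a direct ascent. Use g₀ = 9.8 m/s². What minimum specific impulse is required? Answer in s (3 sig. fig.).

Isp ≈ 356 s

ln(m₀/m_f) = ln(45900/7450) = ln(6.161) = 1.8183.
From the ideal rocket equation, v_e = Δv / ln(m₀/m_f) = 6340 / 1.8183 = 3486.9 m/s.
Isp = v_e / g₀ = 3486.9 / 9.8 = 355.8 s.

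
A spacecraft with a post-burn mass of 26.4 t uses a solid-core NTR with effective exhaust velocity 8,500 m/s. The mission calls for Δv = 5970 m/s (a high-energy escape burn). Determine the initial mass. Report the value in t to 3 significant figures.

initial mass ≈ 53.3 t

m₀/m_f = exp(Δv / v_e) = exp(5970 / 8500.0) = exp(0.7024) = 2.0185.
m₀ = m_f × 2.0185 = 26.4 × 2.0185 = 53.2884 t.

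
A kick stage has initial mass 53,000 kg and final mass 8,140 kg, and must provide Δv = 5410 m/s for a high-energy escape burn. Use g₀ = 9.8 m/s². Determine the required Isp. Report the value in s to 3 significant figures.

ln(m₀/m_f) = ln(53000/8140) = ln(6.511) = 1.8735.
By the Tsiolkovsky rocket equation, v_e = Δv / ln(m₀/m_f) = 5410 / 1.8735 = 2887.6 m/s.
Isp = v_e / g₀ = 2887.6 / 9.8 = 294.7 s.

Isp ≈ 295 s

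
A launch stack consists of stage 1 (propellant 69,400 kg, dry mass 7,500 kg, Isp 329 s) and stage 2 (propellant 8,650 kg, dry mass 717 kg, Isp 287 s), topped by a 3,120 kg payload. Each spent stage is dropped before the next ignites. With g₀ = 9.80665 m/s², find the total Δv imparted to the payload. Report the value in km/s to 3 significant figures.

Ignition mass of stage 1 = 69,400+7,500 + 8,650+717 + 3,120 = 89,387 kg.
Stage 1: m₀ = 89,387 kg, m_f = 89,387 − 69,400 = 19,987 kg; Δv = 329×9.80665×ln(4.472) = 3226.4×1.4979 ≈ 4833 m/s.
Stage 2: m₀ = 12,487 kg, m_f = 12,487 − 8,650 = 3,837 kg; Δv = 287×9.80665×ln(3.254) = 2814.5×1.1800 ≈ 3321 m/s.
Total Δv = 4833 + 3321 = 8154 m/s.

Δv ≈ 8.15 km/s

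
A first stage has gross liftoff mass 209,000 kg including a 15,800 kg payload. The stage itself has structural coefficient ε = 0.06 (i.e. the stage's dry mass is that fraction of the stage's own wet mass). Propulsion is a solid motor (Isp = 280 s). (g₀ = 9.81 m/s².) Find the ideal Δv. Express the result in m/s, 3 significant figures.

Stage wet mass = m₀ − payload = 209,000 − 15,800 = 193,200 kg.
Stage dry mass = ε × stage wet mass = 0.06 × 193,200 = 11,592 kg.
Burnout mass m_f = stage dry + payload = 11,592 + 15,800 = 27,392 kg.
v_e = Isp · g₀ = 280 × 9.81 = 2746.8 m/s.
From the ideal rocket equation, Δv = v_e · ln(209,000/27,392) = 2746.8 × ln(7.63) = 2746.8 × 2.0321 ≈ 5582 m/s.

Δv ≈ 5580 m/s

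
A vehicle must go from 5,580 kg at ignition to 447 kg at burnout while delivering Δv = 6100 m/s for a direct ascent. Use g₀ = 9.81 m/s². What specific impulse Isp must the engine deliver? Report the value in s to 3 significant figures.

ln(m₀/m_f) = ln(5580/447) = ln(12.48) = 2.5244.
By the Tsiolkovsky rocket equation, v_e = Δv / ln(m₀/m_f) = 6100 / 2.5244 = 2416.4 m/s.
Isp = v_e / g₀ = 2416.4 / 9.81 = 246.3 s.

Isp ≈ 246 s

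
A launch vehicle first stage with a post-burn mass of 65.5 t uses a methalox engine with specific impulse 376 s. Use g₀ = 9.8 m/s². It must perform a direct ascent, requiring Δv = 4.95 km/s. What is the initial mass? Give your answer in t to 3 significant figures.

initial mass ≈ 251 t

v_e = Isp · g₀ = 376 × 9.8 = 3684.8 m/s.
Using Δv = v_e ln(m₀/m_f): m₀/m_f = exp(Δv / v_e) = exp(4950 / 3684.8) = exp(1.3434) = 3.8319.
m₀ = m_f × 3.8319 = 65.5 × 3.8319 = 250.989 t.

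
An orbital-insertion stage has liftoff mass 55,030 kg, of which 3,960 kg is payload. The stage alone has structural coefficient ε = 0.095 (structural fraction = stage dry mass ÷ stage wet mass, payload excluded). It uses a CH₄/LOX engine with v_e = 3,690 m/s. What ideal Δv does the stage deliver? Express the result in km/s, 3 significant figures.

Δv ≈ 6.76 km/s

Stage wet mass = m₀ − payload = 55,030 − 3,960 = 51,070 kg.
Stage dry mass = ε × stage wet mass = 0.095 × 51,070 = 4,851.65 kg.
Burnout mass m_f = stage dry + payload = 4,851.65 + 3,960 = 8,811.65 kg.
Δv = v_e · ln(55,030/8,811.65) = 3690.0 × ln(6.245) = 3690.0 × 1.8318 ≈ 6759 m/s.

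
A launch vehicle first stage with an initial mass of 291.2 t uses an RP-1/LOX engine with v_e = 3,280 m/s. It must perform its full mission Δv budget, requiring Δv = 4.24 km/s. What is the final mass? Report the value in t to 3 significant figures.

final mass ≈ 79.9 t

From the ideal rocket equation, m₀/m_f = exp(Δv / v_e) = exp(4240 / 3280.0) = exp(1.2927) = 3.6425.
m_f = m₀ / 3.6425 = 291.2 / 3.6425 = 79.9451 t.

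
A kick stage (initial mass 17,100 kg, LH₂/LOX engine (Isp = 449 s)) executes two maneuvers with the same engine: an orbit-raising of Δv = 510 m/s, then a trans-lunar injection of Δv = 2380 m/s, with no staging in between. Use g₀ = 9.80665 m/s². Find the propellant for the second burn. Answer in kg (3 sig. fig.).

v_e = Isp · g₀ = 449 × 9.80665 = 4403.2 m/s.
After the first burn: m = 17100 × exp(−510/4403.2) = 17100 × 0.89063 = 15,229.8 kg.
After the second burn: m = 15,229.8 × exp(−2380/4403.2) = 15,229.8 × 0.58245 = 8,870.6 kg.
Second-burn propellant = 15,229.8 − 8,870.6 = 6,359.2 kg.

propellant for the second burn ≈ 6360 kg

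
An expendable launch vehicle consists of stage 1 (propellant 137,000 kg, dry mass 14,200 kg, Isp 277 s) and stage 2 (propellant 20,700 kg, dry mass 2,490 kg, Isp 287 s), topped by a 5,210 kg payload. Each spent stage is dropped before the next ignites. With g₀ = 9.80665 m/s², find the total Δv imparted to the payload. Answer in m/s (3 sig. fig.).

Ignition mass of stage 1 = 137,000+14,200 + 20,700+2,490 + 5,210 = 179,600 kg.
Stage 1: m₀ = 179,600 kg, m_f = 179,600 − 137,000 = 42,600 kg; Δv = 277×9.80665×ln(4.216) = 2716.4×1.4389 ≈ 3909 m/s.
Stage 2: m₀ = 28,400 kg, m_f = 28,400 − 20,700 = 7,700 kg; Δv = 287×9.80665×ln(3.688) = 2814.5×1.3052 ≈ 3673 m/s.
Total Δv = 3909 + 3673 = 7582 m/s.

Δv ≈ 7580 m/s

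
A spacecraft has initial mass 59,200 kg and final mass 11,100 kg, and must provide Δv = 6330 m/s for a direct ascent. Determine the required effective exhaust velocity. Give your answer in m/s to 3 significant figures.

v_e ≈ 3780 m/s

ln(m₀/m_f) = ln(59200/11100) = ln(5.333) = 1.6740.
v_e = Δv / ln(m₀/m_f) = 6330 / 1.6740 = 3781.4 m/s.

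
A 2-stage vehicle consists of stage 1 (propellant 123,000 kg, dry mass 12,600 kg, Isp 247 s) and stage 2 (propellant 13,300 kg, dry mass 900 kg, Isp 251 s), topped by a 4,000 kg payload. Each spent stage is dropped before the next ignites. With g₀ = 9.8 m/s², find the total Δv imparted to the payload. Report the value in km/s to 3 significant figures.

Δv ≈ 7.12 km/s

Ignition mass of stage 1 = 123,000+12,600 + 13,300+900 + 4,000 = 153,800 kg.
Stage 1: m₀ = 153,800 kg, m_f = 153,800 − 123,000 = 30,800 kg; Δv = 247×9.8×ln(4.994) = 2420.6×1.6081 ≈ 3893 m/s.
Stage 2: m₀ = 18,200 kg, m_f = 18,200 − 13,300 = 4,900 kg; Δv = 251×9.8×ln(3.714) = 2459.8×1.3122 ≈ 3228 m/s.
Total Δv = 3893 + 3228 = 7121 m/s.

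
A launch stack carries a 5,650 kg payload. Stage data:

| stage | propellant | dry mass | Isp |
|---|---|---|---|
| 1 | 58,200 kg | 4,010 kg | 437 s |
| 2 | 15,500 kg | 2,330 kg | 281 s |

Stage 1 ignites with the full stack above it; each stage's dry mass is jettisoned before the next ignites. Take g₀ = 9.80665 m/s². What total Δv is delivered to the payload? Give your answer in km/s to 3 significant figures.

Ignition mass of stage 1 = 58,200+4,010 + 15,500+2,330 + 5,650 = 85,690 kg.
Stage 1: m₀ = 85,690 kg, m_f = 85,690 − 58,200 = 27,490 kg; Δv = 437×9.80665×ln(3.117) = 4285.5×1.1369 ≈ 4872 m/s.
Stage 2: m₀ = 23,480 kg, m_f = 23,480 − 15,500 = 7,980 kg; Δv = 281×9.80665×ln(2.942) = 2755.7×1.0792 ≈ 2974 m/s.
Total Δv = 4872 + 2974 = 7846 m/s.

Δv ≈ 7.85 km/s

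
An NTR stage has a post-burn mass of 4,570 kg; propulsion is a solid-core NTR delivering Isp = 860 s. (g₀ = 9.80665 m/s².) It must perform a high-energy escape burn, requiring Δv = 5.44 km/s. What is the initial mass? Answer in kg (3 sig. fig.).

v_e = Isp · g₀ = 860 × 9.80665 = 8433.7 m/s.
From the ideal rocket equation, m₀/m_f = exp(Δv / v_e) = exp(5440 / 8433.7) = exp(0.6450) = 1.9060.
m₀ = m_f × 1.9060 = 4,570 × 1.9060 = 8,710.42 kg.

initial mass ≈ 8710 kg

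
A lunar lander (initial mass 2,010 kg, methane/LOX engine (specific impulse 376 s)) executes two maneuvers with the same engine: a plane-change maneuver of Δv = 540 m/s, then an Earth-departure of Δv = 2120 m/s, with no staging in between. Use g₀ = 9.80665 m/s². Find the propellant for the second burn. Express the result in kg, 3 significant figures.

propellant for the second burn ≈ 759 kg

v_e = Isp · g₀ = 376 × 9.80665 = 3687.3 m/s.
After the first burn: m = 2010 × exp(−540/3687.3) = 2010 × 0.86377 = 1,736.18 kg.
After the second burn: m = 1,736.18 × exp(−2120/3687.3) = 1,736.18 × 0.56274 = 977.018 kg.
Second-burn propellant = 1,736.18 − 977.018 = 759.162 kg.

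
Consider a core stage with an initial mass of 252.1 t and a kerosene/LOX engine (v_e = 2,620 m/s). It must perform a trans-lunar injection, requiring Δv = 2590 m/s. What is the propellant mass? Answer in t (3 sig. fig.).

propellant mass ≈ 158 t

m₀/m_f = exp(Δv / v_e) = exp(2590 / 2620.0) = exp(0.9885) = 2.6873.
m_f = 252.1 / 2.6873 = 93.8116 t, so propellant = m₀ − m_f = 252.1 − 93.8116 = 158.2884 t.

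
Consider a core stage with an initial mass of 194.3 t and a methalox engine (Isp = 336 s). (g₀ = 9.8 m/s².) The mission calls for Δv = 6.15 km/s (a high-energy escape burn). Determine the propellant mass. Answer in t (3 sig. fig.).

v_e = Isp · g₀ = 336 × 9.8 = 3292.8 m/s.
m₀/m_f = exp(Δv / v_e) = exp(6150 / 3292.8) = exp(1.8677) = 6.4735.
m_f = 194.3 / 6.4735 = 30.0147 t, so propellant = m₀ − m_f = 194.3 − 30.0147 = 164.2853 t.

propellant mass ≈ 164 t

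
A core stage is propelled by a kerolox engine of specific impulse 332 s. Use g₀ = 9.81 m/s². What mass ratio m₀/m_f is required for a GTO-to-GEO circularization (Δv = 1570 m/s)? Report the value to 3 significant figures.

v_e = Isp · g₀ = 332 × 9.81 = 3256.9 m/s.
From the ideal rocket equation, m₀/m_f = exp(Δv / v_e) = exp(1570 / 3256.9) = exp(0.4821) = 1.6194.

mass ratio ≈ 1.62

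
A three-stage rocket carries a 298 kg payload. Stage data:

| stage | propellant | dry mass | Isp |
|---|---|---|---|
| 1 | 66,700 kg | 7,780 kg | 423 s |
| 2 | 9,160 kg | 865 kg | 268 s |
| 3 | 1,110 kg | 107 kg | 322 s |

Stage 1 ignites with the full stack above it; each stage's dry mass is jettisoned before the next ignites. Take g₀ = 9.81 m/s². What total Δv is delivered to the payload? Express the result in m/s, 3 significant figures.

Ignition mass of stage 1 = 66,700+7,780 + 9,160+865 + 1,110+107 + 298 = 86,020 kg.
Stage 1: m₀ = 86,020 kg, m_f = 86,020 − 66,700 = 19,320 kg; Δv = 423×9.81×ln(4.452) = 4149.6×1.4934 ≈ 6197 m/s.
Stage 2: m₀ = 11,540 kg, m_f = 11,540 − 9,160 = 2,380 kg; Δv = 268×9.81×ln(4.849) = 2629.1×1.5787 ≈ 4151 m/s.
Stage 3: m₀ = 1,515 kg, m_f = 1,515 − 1,110 = 405 kg; Δv = 322×9.81×ln(3.741) = 3158.8×1.3193 ≈ 4167 m/s.
Total Δv = 6197 + 4151 + 4167 = 14515 m/s.

Δv ≈ 14500 m/s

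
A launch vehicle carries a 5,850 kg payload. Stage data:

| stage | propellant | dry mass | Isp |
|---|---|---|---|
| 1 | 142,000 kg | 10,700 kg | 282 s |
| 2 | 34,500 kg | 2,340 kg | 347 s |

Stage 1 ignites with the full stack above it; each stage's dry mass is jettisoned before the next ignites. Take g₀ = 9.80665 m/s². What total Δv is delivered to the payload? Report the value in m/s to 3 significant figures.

Δv ≈ 9210 m/s

Ignition mass of stage 1 = 142,000+10,700 + 34,500+2,340 + 5,850 = 195,390 kg.
Stage 1: m₀ = 195,390 kg, m_f = 195,390 − 142,000 = 53,390 kg; Δv = 282×9.80665×ln(3.66) = 2765.5×1.2974 ≈ 3588 m/s.
Stage 2: m₀ = 42,690 kg, m_f = 42,690 − 34,500 = 8,190 kg; Δv = 347×9.80665×ln(5.212) = 3402.9×1.6511 ≈ 5618 m/s.
Total Δv = 3588 + 5618 = 9206 m/s.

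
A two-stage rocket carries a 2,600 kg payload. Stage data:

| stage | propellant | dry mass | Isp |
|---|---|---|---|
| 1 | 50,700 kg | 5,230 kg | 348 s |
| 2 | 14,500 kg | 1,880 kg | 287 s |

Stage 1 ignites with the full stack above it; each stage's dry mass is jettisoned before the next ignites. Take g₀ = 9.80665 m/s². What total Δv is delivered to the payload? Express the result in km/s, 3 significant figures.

Δv ≈ 7.92 km/s

Ignition mass of stage 1 = 50,700+5,230 + 14,500+1,880 + 2,600 = 74,910 kg.
Stage 1: m₀ = 74,910 kg, m_f = 74,910 − 50,700 = 24,210 kg; Δv = 348×9.80665×ln(3.094) = 3412.7×1.1295 ≈ 3855 m/s.
Stage 2: m₀ = 18,980 kg, m_f = 18,980 − 14,500 = 4,480 kg; Δv = 287×9.80665×ln(4.237) = 2814.5×1.4438 ≈ 4063 m/s.
Total Δv = 3855 + 4063 = 7918 m/s.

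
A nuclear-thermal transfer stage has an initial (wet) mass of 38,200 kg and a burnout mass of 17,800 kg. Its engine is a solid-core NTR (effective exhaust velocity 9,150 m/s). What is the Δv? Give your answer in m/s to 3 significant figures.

Δv ≈ 6990 m/s

By the Tsiolkovsky rocket equation, Δv = v_e · ln(m₀/m_f) = 9150.0 × ln(2.146) = 9150.0 × 0.7636 ≈ 6987.3 m/s.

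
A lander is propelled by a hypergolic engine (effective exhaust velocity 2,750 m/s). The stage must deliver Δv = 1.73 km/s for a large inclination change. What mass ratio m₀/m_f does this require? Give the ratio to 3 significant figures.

Rocket equation: m₀/m_f = exp(Δv / v_e) = exp(1730 / 2750.0) = exp(0.6291) = 1.8759.

mass ratio ≈ 1.88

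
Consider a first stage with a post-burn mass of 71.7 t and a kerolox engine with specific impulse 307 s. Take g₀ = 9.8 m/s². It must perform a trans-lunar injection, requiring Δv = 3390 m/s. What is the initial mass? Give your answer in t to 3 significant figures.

v_e = Isp · g₀ = 307 × 9.8 = 3008.6 m/s.
m₀/m_f = exp(Δv / v_e) = exp(3390 / 3008.6) = exp(1.1268) = 3.0857.
m₀ = m_f × 3.0857 = 71.7 × 3.0857 = 221.245 t.

initial mass ≈ 221 t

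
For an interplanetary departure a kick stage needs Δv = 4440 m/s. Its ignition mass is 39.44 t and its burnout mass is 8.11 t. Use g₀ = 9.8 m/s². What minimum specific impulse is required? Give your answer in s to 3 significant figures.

ln(m₀/m_f) = ln(39440/8110) = ln(4.863) = 1.5817.
From the ideal rocket equation, v_e = Δv / ln(m₀/m_f) = 4440 / 1.5817 = 2807.1 m/s.
Isp = v_e / g₀ = 2807.1 / 9.8 = 286.4 s.

Isp ≈ 286 s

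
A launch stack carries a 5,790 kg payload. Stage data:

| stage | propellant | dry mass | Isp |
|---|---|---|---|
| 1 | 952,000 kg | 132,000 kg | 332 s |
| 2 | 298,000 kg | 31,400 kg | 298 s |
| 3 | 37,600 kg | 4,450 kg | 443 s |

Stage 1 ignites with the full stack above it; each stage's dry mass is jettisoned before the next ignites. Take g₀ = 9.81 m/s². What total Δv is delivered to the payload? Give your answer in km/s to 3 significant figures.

Δv ≈ 14.7 km/s

Ignition mass of stage 1 = 952,000+132,000 + 298,000+31,400 + 37,600+4,450 + 5,790 = 1,461,240 kg.
Stage 1: m₀ = 1,461,240 kg, m_f = 1,461,240 − 952,000 = 509,240 kg; Δv = 332×9.81×ln(2.869) = 3256.9×1.0541 ≈ 3433 m/s.
Stage 2: m₀ = 377,240 kg, m_f = 377,240 − 298,000 = 79,240 kg; Δv = 298×9.81×ln(4.761) = 2923.4×1.5604 ≈ 4562 m/s.
Stage 3: m₀ = 47,840 kg, m_f = 47,840 − 37,600 = 10,240 kg; Δv = 443×9.81×ln(4.672) = 4345.8×1.5416 ≈ 6699 m/s.
Total Δv = 3433 + 4562 + 6699 = 14694 m/s.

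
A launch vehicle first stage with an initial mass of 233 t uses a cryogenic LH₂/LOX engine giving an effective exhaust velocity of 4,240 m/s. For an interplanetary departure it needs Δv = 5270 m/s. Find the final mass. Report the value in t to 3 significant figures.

Using Δv = v_e ln(m₀/m_f): m₀/m_f = exp(Δv / v_e) = exp(5270 / 4240.0) = exp(1.2429) = 3.4657.
m_f = m₀ / 3.4657 = 233 / 3.4657 = 67.2303 t.

final mass ≈ 67.2 t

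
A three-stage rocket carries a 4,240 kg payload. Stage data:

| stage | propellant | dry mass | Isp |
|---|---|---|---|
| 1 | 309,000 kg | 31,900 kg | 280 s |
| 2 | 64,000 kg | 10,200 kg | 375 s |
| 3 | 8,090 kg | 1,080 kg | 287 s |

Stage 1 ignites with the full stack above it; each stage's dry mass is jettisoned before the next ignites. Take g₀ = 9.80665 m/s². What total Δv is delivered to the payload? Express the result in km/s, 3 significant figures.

Ignition mass of stage 1 = 309,000+31,900 + 64,000+10,200 + 8,090+1,080 + 4,240 = 428,510 kg.
Stage 1: m₀ = 428,510 kg, m_f = 428,510 − 309,000 = 119,510 kg; Δv = 280×9.80665×ln(3.586) = 2745.9×1.2769 ≈ 3506 m/s.
Stage 2: m₀ = 87,610 kg, m_f = 87,610 − 64,000 = 23,610 kg; Δv = 375×9.80665×ln(3.711) = 3677.5×1.3112 ≈ 4822 m/s.
Stage 3: m₀ = 13,410 kg, m_f = 13,410 − 8,090 = 5,320 kg; Δv = 287×9.80665×ln(2.521) = 2814.5×0.9245 ≈ 2602 m/s.
Total Δv = 3506 + 4822 + 2602 = 10930 m/s.

Δv ≈ 10.9 km/s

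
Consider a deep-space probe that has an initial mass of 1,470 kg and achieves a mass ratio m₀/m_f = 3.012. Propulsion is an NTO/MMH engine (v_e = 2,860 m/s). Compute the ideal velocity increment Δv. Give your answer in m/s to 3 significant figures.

Δv ≈ 3150 m/s

Using Δv = v_e ln(m₀/m_f): Δv = v_e · ln(3.012) = 2860.0 × 1.1026 ≈ 3153.4 m/s.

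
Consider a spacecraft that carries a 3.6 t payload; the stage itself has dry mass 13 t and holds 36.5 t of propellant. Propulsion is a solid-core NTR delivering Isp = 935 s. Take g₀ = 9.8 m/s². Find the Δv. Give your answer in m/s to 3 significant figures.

Δv ≈ 10700 m/s

v_e = Isp · g₀ = 935 × 9.8 = 9163.0 m/s.
m₀ = payload + dry + propellant = 3.6 + 13 + 36.5 = 53.1 t.
m_f = payload + dry = 3.6 + 13 = 16.6 t.
Δv = v_e · ln(m₀/m_f) = 9163.0 × ln(3.199) = 9163.0 × 1.1628 ≈ 10654.5 m/s.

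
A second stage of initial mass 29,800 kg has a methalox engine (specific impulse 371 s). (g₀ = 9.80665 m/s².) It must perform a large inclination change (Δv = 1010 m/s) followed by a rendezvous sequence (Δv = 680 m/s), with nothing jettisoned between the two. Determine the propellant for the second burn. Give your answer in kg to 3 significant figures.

propellant for the second burn ≈ 3850 kg

v_e = Isp · g₀ = 371 × 9.80665 = 3638.3 m/s.
After the first burn: m = 29800 × exp(−1010/3638.3) = 29800 × 0.75760 = 22,576.5 kg.
After the second burn: m = 22,576.5 × exp(−680/3638.3) = 22,576.5 × 0.82952 = 18,727.7 kg.
Second-burn propellant = 22,576.5 − 18,727.7 = 3,848.8 kg.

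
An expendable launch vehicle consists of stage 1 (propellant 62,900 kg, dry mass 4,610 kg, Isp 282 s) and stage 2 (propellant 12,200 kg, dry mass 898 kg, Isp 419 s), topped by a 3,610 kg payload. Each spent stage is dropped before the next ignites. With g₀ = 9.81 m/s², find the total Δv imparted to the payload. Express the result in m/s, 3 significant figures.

Δv ≈ 9190 m/s

Ignition mass of stage 1 = 62,900+4,610 + 12,200+898 + 3,610 = 84,218 kg.
Stage 1: m₀ = 84,218 kg, m_f = 84,218 − 62,900 = 21,318 kg; Δv = 282×9.81×ln(3.951) = 2766.4×1.3739 ≈ 3801 m/s.
Stage 2: m₀ = 16,708 kg, m_f = 16,708 − 12,200 = 4,508 kg; Δv = 419×9.81×ln(3.706) = 4110.4×1.3100 ≈ 5385 m/s.
Total Δv = 3801 + 5385 = 9186 m/s.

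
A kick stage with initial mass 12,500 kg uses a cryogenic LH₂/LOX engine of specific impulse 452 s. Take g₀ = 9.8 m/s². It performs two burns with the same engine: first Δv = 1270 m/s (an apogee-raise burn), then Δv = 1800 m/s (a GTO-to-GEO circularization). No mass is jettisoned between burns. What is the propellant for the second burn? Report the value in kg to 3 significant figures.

v_e = Isp · g₀ = 452 × 9.8 = 4429.6 m/s.
After the first burn: m = 12500 × exp(−1270/4429.6) = 12500 × 0.75073 = 9,384.13 kg.
After the second burn: m = 9,384.13 × exp(−1800/4429.6) = 9,384.13 × 0.66607 = 6,250.49 kg.
Second-burn propellant = 9,384.13 − 6,250.49 = 3,133.64 kg.

propellant for the second burn ≈ 3130 kg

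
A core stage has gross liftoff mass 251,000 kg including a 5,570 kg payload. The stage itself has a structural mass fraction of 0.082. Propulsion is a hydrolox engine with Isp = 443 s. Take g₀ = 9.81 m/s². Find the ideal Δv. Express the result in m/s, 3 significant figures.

Δv ≈ 9900 m/s

Stage wet mass = m₀ − payload = 251,000 − 5,570 = 245,430 kg.
Stage dry mass = ε × stage wet mass = 0.082 × 245,430 = 20,125.3 kg.
Burnout mass m_f = stage dry + payload = 20,125.3 + 5,570 = 25,695.3 kg.
v_e = Isp · g₀ = 443 × 9.81 = 4345.8 m/s.
From the ideal rocket equation, Δv = v_e · ln(251,000/25,695.3) = 4345.8 × ln(9.768) = 4345.8 × 2.2791 ≈ 9905 m/s.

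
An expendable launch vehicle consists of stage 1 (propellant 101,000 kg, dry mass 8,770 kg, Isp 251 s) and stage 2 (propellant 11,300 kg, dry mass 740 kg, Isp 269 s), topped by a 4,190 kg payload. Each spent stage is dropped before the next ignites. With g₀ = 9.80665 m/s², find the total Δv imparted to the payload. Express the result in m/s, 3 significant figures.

Δv ≈ 7120 m/s

Ignition mass of stage 1 = 101,000+8,770 + 11,300+740 + 4,190 = 126,000 kg.
Stage 1: m₀ = 126,000 kg, m_f = 126,000 − 101,000 = 25,000 kg; Δv = 251×9.80665×ln(5.04) = 2461.5×1.6174 ≈ 3981 m/s.
Stage 2: m₀ = 16,230 kg, m_f = 16,230 − 11,300 = 4,930 kg; Δv = 269×9.80665×ln(3.292) = 2638.0×1.1915 ≈ 3143 m/s.
Total Δv = 3981 + 3143 = 7124 m/s.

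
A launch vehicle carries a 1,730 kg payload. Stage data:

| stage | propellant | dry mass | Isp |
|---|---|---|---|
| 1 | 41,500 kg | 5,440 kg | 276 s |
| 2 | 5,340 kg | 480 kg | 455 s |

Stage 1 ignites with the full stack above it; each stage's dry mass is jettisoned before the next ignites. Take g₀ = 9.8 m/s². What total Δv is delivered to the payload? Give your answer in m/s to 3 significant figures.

Δv ≈ 9360 m/s

Ignition mass of stage 1 = 41,500+5,440 + 5,340+480 + 1,730 = 54,490 kg.
Stage 1: m₀ = 54,490 kg, m_f = 54,490 − 41,500 = 12,990 kg; Δv = 276×9.8×ln(4.195) = 2704.8×1.4338 ≈ 3878 m/s.
Stage 2: m₀ = 7,550 kg, m_f = 7,550 − 5,340 = 2,210 kg; Δv = 455×9.8×ln(3.416) = 4459.0×1.2286 ≈ 5478 m/s.
Total Δv = 3878 + 5478 = 9356 m/s.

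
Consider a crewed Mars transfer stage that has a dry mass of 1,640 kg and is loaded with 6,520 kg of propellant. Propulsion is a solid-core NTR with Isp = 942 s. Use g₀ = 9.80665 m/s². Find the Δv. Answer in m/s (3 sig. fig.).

Δv ≈ 14800 m/s

v_e = Isp · g₀ = 942 × 9.80665 = 9237.9 m/s.
m₀ = m_dry + m_prop = 1,640 + 6,520 = 8,160 kg.
Rocket equation: Δv = v_e · ln(m₀/m_f) = 9237.9 × ln(4.976) = 9237.9 × 1.6045 ≈ 14822.6 m/s.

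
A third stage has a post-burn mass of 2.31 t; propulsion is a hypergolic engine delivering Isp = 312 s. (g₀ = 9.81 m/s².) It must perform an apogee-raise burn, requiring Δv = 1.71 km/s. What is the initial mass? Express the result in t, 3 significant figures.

v_e = Isp · g₀ = 312 × 9.81 = 3060.7 m/s.
By the Tsiolkovsky rocket equation, m₀/m_f = exp(Δv / v_e) = exp(1710 / 3060.7) = exp(0.5587) = 1.7484.
m₀ = m_f × 1.7484 = 2.31 × 1.7484 = 4.0388 t.

initial mass ≈ 4.04 t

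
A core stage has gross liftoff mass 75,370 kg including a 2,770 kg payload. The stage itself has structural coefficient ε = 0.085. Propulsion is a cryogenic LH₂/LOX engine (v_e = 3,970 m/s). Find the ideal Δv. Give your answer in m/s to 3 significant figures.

Stage wet mass = m₀ − payload = 75,370 − 2,770 = 72,600 kg.
Stage dry mass = ε × stage wet mass = 0.085 × 72,600 = 6,171 kg.
Burnout mass m_f = stage dry + payload = 6,171 + 2,770 = 8,941 kg.
Rocket equation: Δv = v_e · ln(75,370/8,941) = 3970.0 × ln(8.43) = 3970.0 × 2.1318 ≈ 8463 m/s.

Δv ≈ 8460 m/s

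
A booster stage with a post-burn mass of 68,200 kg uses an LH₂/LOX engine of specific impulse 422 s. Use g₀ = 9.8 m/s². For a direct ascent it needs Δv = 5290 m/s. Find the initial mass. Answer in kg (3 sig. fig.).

v_e = Isp · g₀ = 422 × 9.8 = 4135.6 m/s.
Using Δv = v_e ln(m₀/m_f): m₀/m_f = exp(Δv / v_e) = exp(5290 / 4135.6) = exp(1.2791) = 3.5935.
m₀ = m_f × 3.5935 = 68,200 × 3.5935 = 245,077 kg.

initial mass ≈ 245000 kg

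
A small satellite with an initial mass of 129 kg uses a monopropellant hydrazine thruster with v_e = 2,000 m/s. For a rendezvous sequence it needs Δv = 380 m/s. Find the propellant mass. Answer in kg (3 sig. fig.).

propellant mass ≈ 22.3 kg

Using Δv = v_e ln(m₀/m_f): m₀/m_f = exp(Δv / v_e) = exp(380 / 2000.0) = exp(0.1900) = 1.2092.
m_f = 129 / 1.2092 = 106.682 kg, so propellant = m₀ − m_f = 129 − 106.682 = 22.318 kg.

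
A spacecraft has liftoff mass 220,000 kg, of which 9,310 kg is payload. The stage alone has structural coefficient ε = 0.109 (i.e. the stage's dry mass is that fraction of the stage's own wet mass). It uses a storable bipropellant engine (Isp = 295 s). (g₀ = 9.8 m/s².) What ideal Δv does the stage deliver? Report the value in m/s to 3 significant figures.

Stage wet mass = m₀ − payload = 220,000 − 9,310 = 210,690 kg.
Stage dry mass = ε × stage wet mass = 0.109 × 210,690 = 22,965.2 kg.
Burnout mass m_f = stage dry + payload = 22,965.2 + 9,310 = 32,275.2 kg.
v_e = Isp · g₀ = 295 × 9.8 = 2891.0 m/s.
Δv = v_e · ln(220,000/32,275.2) = 2891.0 × ln(6.816) = 2891.0 × 1.9193 ≈ 5549 m/s.

Δv ≈ 5550 m/s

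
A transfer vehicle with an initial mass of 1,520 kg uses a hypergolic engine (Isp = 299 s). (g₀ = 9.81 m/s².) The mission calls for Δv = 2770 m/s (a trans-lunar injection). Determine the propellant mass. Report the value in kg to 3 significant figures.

propellant mass ≈ 929 kg

v_e = Isp · g₀ = 299 × 9.81 = 2933.2 m/s.
m₀/m_f = exp(Δv / v_e) = exp(2770 / 2933.2) = exp(0.9444) = 2.5712.
m_f = 1,520 / 2.5712 = 591.164 kg, so propellant = m₀ − m_f = 1,520 − 591.164 = 928.836 kg.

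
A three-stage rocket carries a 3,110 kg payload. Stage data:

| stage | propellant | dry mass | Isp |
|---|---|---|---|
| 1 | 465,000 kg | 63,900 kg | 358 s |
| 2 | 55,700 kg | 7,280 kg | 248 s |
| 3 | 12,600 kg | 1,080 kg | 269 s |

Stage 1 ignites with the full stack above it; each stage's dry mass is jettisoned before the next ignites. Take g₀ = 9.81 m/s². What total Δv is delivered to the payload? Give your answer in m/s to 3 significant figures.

Δv ≈ 11600 m/s

Ignition mass of stage 1 = 465,000+63,900 + 55,700+7,280 + 12,600+1,080 + 3,110 = 608,670 kg.
Stage 1: m₀ = 608,670 kg, m_f = 608,670 − 465,000 = 143,670 kg; Δv = 358×9.81×ln(4.237) = 3512.0×1.4438 ≈ 5070 m/s.
Stage 2: m₀ = 79,770 kg, m_f = 79,770 − 55,700 = 24,070 kg; Δv = 248×9.81×ln(3.314) = 2432.9×1.1982 ≈ 2915 m/s.
Stage 3: m₀ = 16,790 kg, m_f = 16,790 − 12,600 = 4,190 kg; Δv = 269×9.81×ln(4.007) = 2638.9×1.3881 ≈ 3663 m/s.
Total Δv = 5070 + 2915 + 3663 = 11648 m/s.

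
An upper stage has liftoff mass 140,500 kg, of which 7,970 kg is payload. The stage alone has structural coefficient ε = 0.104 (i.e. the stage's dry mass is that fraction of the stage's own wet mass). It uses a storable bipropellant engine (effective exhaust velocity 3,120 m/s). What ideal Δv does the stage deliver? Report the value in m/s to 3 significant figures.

Δv ≈ 5820 m/s

Stage wet mass = m₀ − payload = 140,500 − 7,970 = 132,530 kg.
Stage dry mass = ε × stage wet mass = 0.104 × 132,530 = 13,783.1 kg.
Burnout mass m_f = stage dry + payload = 13,783.1 + 7,970 = 21,753.1 kg.
Δv = v_e · ln(140,500/21,753.1) = 3120.0 × ln(6.459) = 3120.0 × 1.8655 ≈ 5820 m/s.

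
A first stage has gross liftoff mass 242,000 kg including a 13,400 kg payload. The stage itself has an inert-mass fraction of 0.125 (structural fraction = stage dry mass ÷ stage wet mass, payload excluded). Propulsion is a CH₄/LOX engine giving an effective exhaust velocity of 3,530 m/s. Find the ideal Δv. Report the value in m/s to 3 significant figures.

Stage wet mass = m₀ − payload = 242,000 − 13,400 = 228,600 kg.
Stage dry mass = ε × stage wet mass = 0.125 × 228,600 = 28,575 kg.
Burnout mass m_f = stage dry + payload = 28,575 + 13,400 = 41,975 kg.
Δv = v_e · ln(242,000/41,975) = 3530.0 × ln(5.765) = 3530.0 × 1.7519 ≈ 6184 m/s.

Δv ≈ 6180 m/s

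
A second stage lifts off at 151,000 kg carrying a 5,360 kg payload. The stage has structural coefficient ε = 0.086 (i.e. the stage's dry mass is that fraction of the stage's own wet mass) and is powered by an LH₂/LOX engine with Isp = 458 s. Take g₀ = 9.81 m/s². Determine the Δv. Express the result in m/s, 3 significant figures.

Δv ≈ 9580 m/s

Stage wet mass = m₀ − payload = 151,000 − 5,360 = 145,640 kg.
Stage dry mass = ε × stage wet mass = 0.086 × 145,640 = 12,525 kg.
Burnout mass m_f = stage dry + payload = 12,525 + 5,360 = 17,885 kg.
v_e = Isp · g₀ = 458 × 9.81 = 4493.0 m/s.
By the Tsiolkovsky rocket equation, Δv = v_e · ln(151,000/17,885) = 4493.0 × ln(8.443) = 4493.0 × 2.1333 ≈ 9585 m/s.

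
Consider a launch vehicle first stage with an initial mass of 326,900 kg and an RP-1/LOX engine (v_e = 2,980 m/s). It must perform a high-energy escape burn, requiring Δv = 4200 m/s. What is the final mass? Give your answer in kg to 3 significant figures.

m₀/m_f = exp(Δv / v_e) = exp(4200 / 2980.0) = exp(1.4094) = 4.0935.
m_f = m₀ / 4.0935 = 326,900 / 4.0935 = 79,858.3 kg.

final mass ≈ 79900 kg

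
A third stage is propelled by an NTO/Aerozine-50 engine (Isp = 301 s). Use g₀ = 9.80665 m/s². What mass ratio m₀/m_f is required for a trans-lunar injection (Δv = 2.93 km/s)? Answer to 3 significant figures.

v_e = Isp · g₀ = 301 × 9.80665 = 2951.8 m/s.
m₀/m_f = exp(Δv / v_e) = exp(2930 / 2951.8) = exp(0.9926) = 2.6983.

mass ratio ≈ 2.70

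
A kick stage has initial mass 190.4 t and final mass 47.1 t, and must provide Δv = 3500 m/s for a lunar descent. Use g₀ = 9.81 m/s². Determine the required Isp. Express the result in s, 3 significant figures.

ln(m₀/m_f) = ln(190400/47100) = ln(4.042) = 1.3969.
v_e = Δv / ln(m₀/m_f) = 3500 / 1.3969 = 2505.6 m/s.
Isp = v_e / g₀ = 2505.6 / 9.81 = 255.4 s.

Isp ≈ 255 s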